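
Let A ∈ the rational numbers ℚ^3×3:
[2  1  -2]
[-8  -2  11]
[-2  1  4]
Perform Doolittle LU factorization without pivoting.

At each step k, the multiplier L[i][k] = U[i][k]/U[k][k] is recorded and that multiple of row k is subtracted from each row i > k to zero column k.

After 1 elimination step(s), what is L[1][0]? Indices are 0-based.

L[1][0] = -4

k=0: U[0][0]=2
  eliminate (1,0): mult=-4, new row 1: (0, 2, 3); set L[1][0]=-4
  eliminate (2,0): mult=-1, new row 2: (0, 2, 2); set L[2][0]=-1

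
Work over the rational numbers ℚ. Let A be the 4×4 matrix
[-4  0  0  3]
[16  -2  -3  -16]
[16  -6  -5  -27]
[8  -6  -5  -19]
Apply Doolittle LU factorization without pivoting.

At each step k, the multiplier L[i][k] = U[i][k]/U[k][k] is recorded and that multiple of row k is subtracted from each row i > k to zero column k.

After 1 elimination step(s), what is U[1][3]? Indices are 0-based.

U[1][3] = -4

Step 1: pivot at (0,0) is -4.
  row1 ← row1 − (-4)·row0  ⇒  L[1][0]=-4, U row1=(0, -2, -3, -4)
  row2 ← row2 − (-4)·row0  ⇒  L[2][0]=-4, U row2=(0, -6, -5, -15)
  row3 ← row3 − (-2)·row0  ⇒  L[3][0]=-2, U row3=(0, -6, -5, -13)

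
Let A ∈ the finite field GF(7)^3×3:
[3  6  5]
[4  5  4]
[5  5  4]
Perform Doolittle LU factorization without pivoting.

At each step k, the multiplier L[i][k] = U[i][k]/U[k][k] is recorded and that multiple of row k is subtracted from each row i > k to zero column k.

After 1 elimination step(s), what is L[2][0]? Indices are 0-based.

L[2][0] = 4

[col 0] pivot 3
  R1 -= 6*R0 → (0, 4, 2)  (L[1][0] := 6)
  R2 -= 4*R0 → (0, 2, 5)  (L[2][0] := 4)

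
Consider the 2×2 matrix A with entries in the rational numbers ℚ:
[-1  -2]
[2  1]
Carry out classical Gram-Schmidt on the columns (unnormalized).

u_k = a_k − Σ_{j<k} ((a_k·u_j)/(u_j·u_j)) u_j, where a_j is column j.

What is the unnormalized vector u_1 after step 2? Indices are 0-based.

Step 1: u_0 = a_0 = (-1, 2).
Step 2: u_1 = a_1 − (4/5)·u_0 = (-6/5, -3/5).

u_1 = (-6/5, -3/5)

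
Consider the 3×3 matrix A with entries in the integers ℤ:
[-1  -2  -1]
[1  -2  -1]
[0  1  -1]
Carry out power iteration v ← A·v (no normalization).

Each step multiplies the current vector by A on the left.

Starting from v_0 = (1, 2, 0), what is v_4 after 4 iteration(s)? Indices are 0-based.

v_4 = (-34, -38, 12)

v_0 = (1, 2, 0).
v_1 = A·v_0 = (-5, -3, 2).
v_2 = A·v_1 = (9, -1, -5).
v_3 = A·v_2 = (-2, 16, 4).
v_4 = A·v_3 = (-34, -38, 12).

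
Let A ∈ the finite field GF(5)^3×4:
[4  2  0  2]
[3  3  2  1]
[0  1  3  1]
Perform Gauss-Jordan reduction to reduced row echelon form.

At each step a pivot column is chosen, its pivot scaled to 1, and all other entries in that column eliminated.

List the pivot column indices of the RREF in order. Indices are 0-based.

step 1: normalize row 0 (÷4) = (1, 3, 0, 3)
  row 1: subtract 3×row0 = (0, 4, 2, 2)
step 2: normalize row 1 (÷4) = (0, 1, 3, 3)
  row 0: subtract 3×row1 = (1, 0, 1, 4)
  row 2: subtract 1×row1 = (0, 0, 0, 3)
skip col 2 (zero from row 2)
step 3: normalize row 2 (÷3) = (0, 0, 0, 1)
  row 0: subtract 4×row2 = (1, 0, 1, 0)
  row 1: subtract 3×row2 = (0, 1, 3, 0)

pivot columns: 0, 1, 3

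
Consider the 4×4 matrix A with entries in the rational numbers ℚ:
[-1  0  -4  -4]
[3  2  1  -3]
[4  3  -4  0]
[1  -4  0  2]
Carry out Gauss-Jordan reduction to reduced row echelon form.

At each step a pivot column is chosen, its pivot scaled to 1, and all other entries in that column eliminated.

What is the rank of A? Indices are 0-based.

rank = 4

pivot(0,0)=-1: scale R0 → (1, 0, 4, 4)
  clear (1,0): R1 −= (3)R0 → (0, 2, -11, -15)
  clear (2,0): R2 −= (4)R0 → (0, 3, -20, -16)
  clear (3,0): R3 −= (1)R0 → (0, -4, -4, -2)
pivot(1,1)=2: scale R1 → (0, 1, -11/2, -15/2)
  clear (2,1): R2 −= (3)R1 → (0, 0, -7/2, 13/2)
  clear (3,1): R3 −= (-4)R1 → (0, 0, -26, -32)
pivot(2,2)=-7/2: scale R2 → (0, 0, 1, -13/7)
  clear (0,2): R0 −= (4)R2 → (1, 0, 0, 80/7)
  clear (1,2): R1 −= (-11/2)R2 → (0, 1, 0, -124/7)
  clear (3,2): R3 −= (-26)R2 → (0, 0, 0, -562/7)
pivot(3,3)=-562/7: scale R3 → (0, 0, 0, 1)
  clear (0,3): R0 −= (80/7)R3 → (1, 0, 0, 0)
  clear (1,3): R1 −= (-124/7)R3 → (0, 1, 0, 0)
  clear (2,3): R2 −= (-13/7)R3 → (0, 0, 1, 0)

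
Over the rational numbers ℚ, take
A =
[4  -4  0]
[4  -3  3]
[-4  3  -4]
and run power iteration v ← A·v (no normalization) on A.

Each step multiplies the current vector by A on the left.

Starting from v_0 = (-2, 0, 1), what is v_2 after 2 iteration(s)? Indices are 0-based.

v_0 = (-2, 0, 1).
v_1 = A·v_0 = (-8, -5, 4).
v_2 = A·v_1 = (-12, -5, 1).

v_2 = (-12, -5, 1)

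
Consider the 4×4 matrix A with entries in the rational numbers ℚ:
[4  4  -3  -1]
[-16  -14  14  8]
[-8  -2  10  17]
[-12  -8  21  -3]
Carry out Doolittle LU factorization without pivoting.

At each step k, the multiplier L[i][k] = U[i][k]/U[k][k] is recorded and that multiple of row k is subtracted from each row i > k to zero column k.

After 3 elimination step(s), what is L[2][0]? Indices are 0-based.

k=0: U[0][0]=4
  eliminate (1,0): mult=-4, new row 1: (0, 2, 2, 4); set L[1][0]=-4
  eliminate (2,0): mult=-2, new row 2: (0, 6, 4, 15); set L[2][0]=-2
  eliminate (3,0): mult=-3, new row 3: (0, 4, 12, -6); set L[3][0]=-3
k=1: U[1][1]=2
  eliminate (2,1): mult=3, new row 2: (0, 0, -2, 3); set L[2][1]=3
  eliminate (3,1): mult=2, new row 3: (0, 0, 8, -14); set L[3][1]=2
k=2: U[2][2]=-2
  eliminate (3,2): mult=-4, new row 3: (0, 0, 0, -2); set L[3][2]=-4

L[2][0] = -2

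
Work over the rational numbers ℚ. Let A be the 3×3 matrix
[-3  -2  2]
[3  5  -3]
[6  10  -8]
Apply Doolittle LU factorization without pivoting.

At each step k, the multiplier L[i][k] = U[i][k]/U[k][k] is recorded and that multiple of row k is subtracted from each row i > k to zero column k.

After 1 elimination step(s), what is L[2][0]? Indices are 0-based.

k=0: U[0][0]=-3
  eliminate (1,0): mult=-1, new row 1: (0, 3, -1); set L[1][0]=-1
  eliminate (2,0): mult=-2, new row 2: (0, 6, -4); set L[2][0]=-2

L[2][0] = -2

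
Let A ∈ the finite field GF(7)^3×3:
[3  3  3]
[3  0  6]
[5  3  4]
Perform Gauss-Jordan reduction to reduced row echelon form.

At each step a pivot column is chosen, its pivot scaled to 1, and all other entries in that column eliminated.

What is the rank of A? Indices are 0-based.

rank = 3

pivot(0,0)=3: scale R0 → (1, 1, 1)
  clear (1,0): R1 −= (3)R0 → (0, 4, 3)
  clear (2,0): R2 −= (5)R0 → (0, 5, 6)
pivot(1,1)=4: scale R1 → (0, 1, 6)
  clear (0,1): R0 −= (1)R1 → (1, 0, 2)
  clear (2,1): R2 −= (5)R1 → (0, 0, 4)
pivot(2,2)=4: scale R2 → (0, 0, 1)
  clear (0,2): R0 −= (2)R2 → (1, 0, 0)
  clear (1,2): R1 −= (6)R2 → (0, 1, 0)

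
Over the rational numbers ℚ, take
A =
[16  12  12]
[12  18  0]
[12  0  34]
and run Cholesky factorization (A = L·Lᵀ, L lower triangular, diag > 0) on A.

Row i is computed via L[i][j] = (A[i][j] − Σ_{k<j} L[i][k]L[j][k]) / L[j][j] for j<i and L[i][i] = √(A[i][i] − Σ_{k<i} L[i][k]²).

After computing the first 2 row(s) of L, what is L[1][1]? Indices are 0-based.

L[1][1] = 3

Step 1: L[0][0] = √(16) = 4.
  L[1][0] = (12) / L[0][0] = 3.
Step 2: L[1][1] = √(9) = 3.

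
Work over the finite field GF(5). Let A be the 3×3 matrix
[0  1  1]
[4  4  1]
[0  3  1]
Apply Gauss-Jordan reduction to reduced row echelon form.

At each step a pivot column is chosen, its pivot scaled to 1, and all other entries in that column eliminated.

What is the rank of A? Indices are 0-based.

pivot(0,0): swap R0↔R1
pivot(0,0)=4: scale R0 → (1, 1, 4)
pivot(1,1)=1: scale R1 → (0, 1, 1)
  clear (0,1): R0 −= (1)R1 → (1, 0, 3)
  clear (2,1): R2 −= (3)R1 → (0, 0, 3)
pivot(2,2)=3: scale R2 → (0, 0, 1)
  clear (0,2): R0 −= (3)R2 → (1, 0, 0)
  clear (1,2): R1 −= (1)R2 → (0, 1, 0)

rank = 3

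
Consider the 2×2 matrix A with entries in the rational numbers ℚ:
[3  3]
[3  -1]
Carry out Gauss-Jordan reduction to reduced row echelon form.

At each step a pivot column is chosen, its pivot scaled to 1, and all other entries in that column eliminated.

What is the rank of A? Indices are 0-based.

[1] R0 /= 3  ⇒  (1, 1)
     R1 -= 3·R0  ⇒  (0, -4)
[2] R1 /= -4  ⇒  (0, 1)
     R0 -= 1·R1  ⇒  (1, 0)

rank = 2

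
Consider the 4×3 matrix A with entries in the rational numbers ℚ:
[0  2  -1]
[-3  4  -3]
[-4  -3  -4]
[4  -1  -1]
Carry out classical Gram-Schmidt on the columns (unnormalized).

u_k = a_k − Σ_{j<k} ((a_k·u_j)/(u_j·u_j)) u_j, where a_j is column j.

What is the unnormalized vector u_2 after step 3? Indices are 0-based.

u_2 = (-650/607, -968/607, -2223/1214, -3675/1214)

Step 1: u_0 = a_0 = (0, -3, -4, 4).
Step 2: u_1 = a_1 − (-4/41)·u_0 = (2, 152/41, -139/41, -25/41).
Step 3: u_2 = a_2 − (21/41)·u_0 − (43/1214)·u_1 = (-650/607, -968/607, -2223/1214, -3675/1214).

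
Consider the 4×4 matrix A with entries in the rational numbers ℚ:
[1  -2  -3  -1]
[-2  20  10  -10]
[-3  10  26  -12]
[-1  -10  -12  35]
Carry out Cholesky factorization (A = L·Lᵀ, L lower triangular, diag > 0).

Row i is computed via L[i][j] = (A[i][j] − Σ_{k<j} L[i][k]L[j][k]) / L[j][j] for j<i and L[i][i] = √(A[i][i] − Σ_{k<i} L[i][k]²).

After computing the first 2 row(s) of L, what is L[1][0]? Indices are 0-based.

L[1][0] = -2

Step 1: L[0][0] = √(1) = 1.
  L[1][0] = (-2) / L[0][0] = -2.
Step 2: L[1][1] = √(16) = 4.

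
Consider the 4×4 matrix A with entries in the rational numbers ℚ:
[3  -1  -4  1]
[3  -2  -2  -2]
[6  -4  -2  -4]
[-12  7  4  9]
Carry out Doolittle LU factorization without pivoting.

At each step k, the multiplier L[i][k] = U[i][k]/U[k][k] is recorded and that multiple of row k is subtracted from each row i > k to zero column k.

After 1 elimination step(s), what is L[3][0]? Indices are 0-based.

L[3][0] = -4

Step 1: pivot at (0,0) is 3.
  row1 ← row1 − (1)·row0  ⇒  L[1][0]=1, U row1=(0, -1, 2, -3)
  row2 ← row2 − (2)·row0  ⇒  L[2][0]=2, U row2=(0, -2, 6, -6)
  row3 ← row3 − (-4)·row0  ⇒  L[3][0]=-4, U row3=(0, 3, -12, 13)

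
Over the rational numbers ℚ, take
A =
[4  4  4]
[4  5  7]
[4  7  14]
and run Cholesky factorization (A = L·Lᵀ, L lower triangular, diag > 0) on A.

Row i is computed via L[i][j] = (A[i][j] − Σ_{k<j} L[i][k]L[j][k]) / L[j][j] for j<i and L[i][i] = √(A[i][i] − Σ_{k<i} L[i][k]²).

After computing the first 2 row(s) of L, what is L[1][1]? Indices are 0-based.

Step 1: L[0][0] = √(4) = 2.
  L[1][0] = (4) / L[0][0] = 2.
Step 2: L[1][1] = √(1) = 1.

L[1][1] = 1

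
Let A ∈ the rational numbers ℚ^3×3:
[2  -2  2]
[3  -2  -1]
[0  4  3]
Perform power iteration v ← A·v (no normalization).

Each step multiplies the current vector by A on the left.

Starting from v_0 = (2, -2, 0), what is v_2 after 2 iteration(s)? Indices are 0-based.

v_0 = (2, -2, 0).
v_1 = A·v_0 = (8, 10, -8).
v_2 = A·v_1 = (-20, 12, 16).

v_2 = (-20, 12, 16)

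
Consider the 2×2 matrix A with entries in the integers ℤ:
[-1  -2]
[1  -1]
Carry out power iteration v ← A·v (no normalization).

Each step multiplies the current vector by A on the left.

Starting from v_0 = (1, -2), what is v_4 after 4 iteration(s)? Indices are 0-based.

v_4 = (9, 18)

v_0 = (1, -2).
v_1 = A·v_0 = (3, 3).
v_2 = A·v_1 = (-9, 0).
v_3 = A·v_2 = (9, -9).
v_4 = A·v_3 = (9, 18).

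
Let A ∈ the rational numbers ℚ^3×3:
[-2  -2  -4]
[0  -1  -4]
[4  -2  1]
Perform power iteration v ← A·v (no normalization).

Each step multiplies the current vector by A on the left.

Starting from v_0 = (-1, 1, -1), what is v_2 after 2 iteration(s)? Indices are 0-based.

v_2 = (14, 25, 3)

v_0 = (-1, 1, -1).
v_1 = A·v_0 = (4, 3, -7).
v_2 = A·v_1 = (14, 25, 3).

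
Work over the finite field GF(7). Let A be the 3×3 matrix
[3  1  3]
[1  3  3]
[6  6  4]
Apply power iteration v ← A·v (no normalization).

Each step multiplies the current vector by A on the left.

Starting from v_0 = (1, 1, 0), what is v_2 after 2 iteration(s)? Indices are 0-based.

v_2 = (3, 3, 5)

v_0 = (1, 1, 0).
v_1 = A·v_0 = (4, 4, 5).
v_2 = A·v_1 = (3, 3, 5).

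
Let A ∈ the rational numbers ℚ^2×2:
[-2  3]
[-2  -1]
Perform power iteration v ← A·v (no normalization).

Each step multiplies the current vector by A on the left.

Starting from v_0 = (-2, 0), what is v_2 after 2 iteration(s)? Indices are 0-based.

v_2 = (4, -12)

v_0 = (-2, 0).
v_1 = A·v_0 = (4, 4).
v_2 = A·v_1 = (4, -12).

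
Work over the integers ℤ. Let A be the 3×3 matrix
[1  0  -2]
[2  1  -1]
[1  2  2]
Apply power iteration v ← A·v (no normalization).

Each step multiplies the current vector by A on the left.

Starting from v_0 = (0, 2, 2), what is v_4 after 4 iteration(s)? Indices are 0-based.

v_0 = (0, 2, 2).
v_1 = A·v_0 = (-4, 0, 8).
v_2 = A·v_1 = (-20, -16, 12).
v_3 = A·v_2 = (-44, -68, -28).
v_4 = A·v_3 = (12, -128, -236).

v_4 = (12, -128, -236)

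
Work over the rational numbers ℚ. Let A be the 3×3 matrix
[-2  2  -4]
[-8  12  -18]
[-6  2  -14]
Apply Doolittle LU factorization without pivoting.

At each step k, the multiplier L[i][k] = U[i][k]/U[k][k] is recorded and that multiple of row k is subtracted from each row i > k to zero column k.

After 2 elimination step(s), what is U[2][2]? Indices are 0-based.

U[2][2] = -4

k=0: U[0][0]=-2
  eliminate (1,0): mult=4, new row 1: (0, 4, -2); set L[1][0]=4
  eliminate (2,0): mult=3, new row 2: (0, -4, -2); set L[2][0]=3
k=1: U[1][1]=4
  eliminate (2,1): mult=-1, new row 2: (0, 0, -4); set L[2][1]=-1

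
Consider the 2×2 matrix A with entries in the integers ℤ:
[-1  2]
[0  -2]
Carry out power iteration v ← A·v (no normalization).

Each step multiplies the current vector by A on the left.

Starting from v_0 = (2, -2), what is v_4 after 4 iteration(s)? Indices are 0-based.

v_4 = (62, -32)

v_0 = (2, -2).
v_1 = A·v_0 = (-6, 4).
v_2 = A·v_1 = (14, -8).
v_3 = A·v_2 = (-30, 16).
v_4 = A·v_3 = (62, -32).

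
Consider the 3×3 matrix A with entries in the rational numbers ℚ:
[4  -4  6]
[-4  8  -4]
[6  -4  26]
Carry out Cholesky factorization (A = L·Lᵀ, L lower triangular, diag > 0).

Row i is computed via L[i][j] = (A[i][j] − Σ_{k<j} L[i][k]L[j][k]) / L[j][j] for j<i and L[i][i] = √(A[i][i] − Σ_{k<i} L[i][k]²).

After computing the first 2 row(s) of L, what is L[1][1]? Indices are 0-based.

L[1][1] = 2

Step 1: L[0][0] = √(4) = 2.
  L[1][0] = (-4) / L[0][0] = -2.
Step 2: L[1][1] = √(4) = 2.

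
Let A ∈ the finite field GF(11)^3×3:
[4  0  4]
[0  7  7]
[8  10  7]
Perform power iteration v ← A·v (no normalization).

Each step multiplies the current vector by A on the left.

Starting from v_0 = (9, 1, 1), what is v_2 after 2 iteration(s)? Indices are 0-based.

v_0 = (9, 1, 1).
v_1 = A·v_0 = (7, 3, 1).
v_2 = A·v_1 = (10, 6, 5).

v_2 = (10, 6, 5)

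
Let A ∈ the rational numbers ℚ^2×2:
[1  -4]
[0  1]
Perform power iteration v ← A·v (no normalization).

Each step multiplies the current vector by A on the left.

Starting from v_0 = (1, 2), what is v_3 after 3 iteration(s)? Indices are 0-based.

v_0 = (1, 2).
v_1 = A·v_0 = (-7, 2).
v_2 = A·v_1 = (-15, 2).
v_3 = A·v_2 = (-23, 2).

v_3 = (-23, 2)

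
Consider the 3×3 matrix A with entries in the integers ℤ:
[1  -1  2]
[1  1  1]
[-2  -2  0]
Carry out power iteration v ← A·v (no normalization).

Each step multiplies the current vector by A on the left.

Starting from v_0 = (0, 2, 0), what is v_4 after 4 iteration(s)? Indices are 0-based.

v_0 = (0, 2, 0).
v_1 = A·v_0 = (-2, 2, -4).
v_2 = A·v_1 = (-12, -4, 0).
v_3 = A·v_2 = (-8, -16, 32).
v_4 = A·v_3 = (72, 8, 48).

v_4 = (72, 8, 48)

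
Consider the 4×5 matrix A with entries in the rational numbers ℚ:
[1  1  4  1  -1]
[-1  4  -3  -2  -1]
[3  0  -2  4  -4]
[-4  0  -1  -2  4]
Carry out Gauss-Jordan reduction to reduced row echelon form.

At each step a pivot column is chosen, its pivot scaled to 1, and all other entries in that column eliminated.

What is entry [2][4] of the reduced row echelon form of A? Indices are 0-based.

M[2][4] = 17/108

[1] R0 /= 1  ⇒  (1, 1, 4, 1, -1)
     R1 -= -1·R0  ⇒  (0, 5, 1, -1, -2)
     R2 -= 3·R0  ⇒  (0, -3, -14, 1, -1)
     R3 -= -4·R0  ⇒  (0, 4, 15, 2, 0)
[2] R1 /= 5  ⇒  (0, 1, 1/5, -1/5, -2/5)
     R0 -= 1·R1  ⇒  (1, 0, 19/5, 6/5, -3/5)
     R2 -= -3·R1  ⇒  (0, 0, -67/5, 2/5, -11/5)
     R3 -= 4·R1  ⇒  (0, 0, 71/5, 14/5, 8/5)
[3] R2 /= -67/5  ⇒  (0, 0, 1, -2/67, 11/67)
     R0 -= 19/5·R2  ⇒  (1, 0, 0, 88/67, -82/67)
     R1 -= 1/5·R2  ⇒  (0, 1, 0, -13/67, -29/67)
     R3 -= 71/5·R2  ⇒  (0, 0, 0, 216/67, -49/67)
[4] R3 /= 216/67  ⇒  (0, 0, 0, 1, -49/216)
     R0 -= 88/67·R3  ⇒  (1, 0, 0, 0, -25/27)
     R1 -= -13/67·R3  ⇒  (0, 1, 0, 0, -103/216)
     R2 -= -2/67·R3  ⇒  (0, 0, 1, 0, 17/108)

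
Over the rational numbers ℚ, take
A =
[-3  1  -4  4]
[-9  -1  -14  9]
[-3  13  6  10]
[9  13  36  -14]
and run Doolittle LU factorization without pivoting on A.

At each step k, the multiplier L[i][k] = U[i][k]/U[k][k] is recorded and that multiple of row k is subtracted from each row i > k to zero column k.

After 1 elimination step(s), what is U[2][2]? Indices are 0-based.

U[2][2] = 10

k=0: U[0][0]=-3
  eliminate (1,0): mult=3, new row 1: (0, -4, -2, -3); set L[1][0]=3
  eliminate (2,0): mult=1, new row 2: (0, 12, 10, 6); set L[2][0]=1
  eliminate (3,0): mult=-3, new row 3: (0, 16, 24, -2); set L[3][0]=-3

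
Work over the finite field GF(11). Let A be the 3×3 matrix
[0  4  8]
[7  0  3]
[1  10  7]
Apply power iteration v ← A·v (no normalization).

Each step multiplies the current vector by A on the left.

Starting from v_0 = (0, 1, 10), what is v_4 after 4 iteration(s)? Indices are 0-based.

v_0 = (0, 1, 10).
v_1 = A·v_0 = (7, 8, 3).
v_2 = A·v_1 = (1, 3, 9).
v_3 = A·v_2 = (7, 1, 6).
v_4 = A·v_3 = (8, 1, 4).

v_4 = (8, 1, 4)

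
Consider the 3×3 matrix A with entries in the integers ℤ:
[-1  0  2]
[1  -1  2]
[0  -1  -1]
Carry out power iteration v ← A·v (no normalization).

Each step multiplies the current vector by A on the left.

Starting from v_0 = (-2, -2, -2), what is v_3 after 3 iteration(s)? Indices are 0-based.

v_0 = (-2, -2, -2).
v_1 = A·v_0 = (-2, -4, 4).
v_2 = A·v_1 = (10, 10, 0).
v_3 = A·v_2 = (-10, 0, -10).

v_3 = (-10, 0, -10)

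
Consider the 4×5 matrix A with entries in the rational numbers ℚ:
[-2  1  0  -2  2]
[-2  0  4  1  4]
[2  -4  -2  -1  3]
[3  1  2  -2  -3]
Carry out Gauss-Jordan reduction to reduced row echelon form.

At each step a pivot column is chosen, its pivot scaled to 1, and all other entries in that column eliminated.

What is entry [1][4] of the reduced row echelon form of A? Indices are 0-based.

M[1][4] = -162/109

step 1: normalize row 0 (÷-2) = (1, -1/2, 0, 1, -1)
  row 1: subtract -2×row0 = (0, -1, 4, 3, 2)
  row 2: subtract 2×row0 = (0, -3, -2, -3, 5)
  row 3: subtract 3×row0 = (0, 5/2, 2, -5, 0)
step 2: normalize row 1 (÷-1) = (0, 1, -4, -3, -2)
  row 0: subtract -1/2×row1 = (1, 0, -2, -1/2, -2)
  row 2: subtract -3×row1 = (0, 0, -14, -12, -1)
  row 3: subtract 5/2×row1 = (0, 0, 12, 5/2, 5)
step 3: normalize row 2 (÷-14) = (0, 0, 1, 6/7, 1/14)
  row 0: subtract -2×row2 = (1, 0, 0, 17/14, -13/7)
  row 1: subtract -4×row2 = (0, 1, 0, 3/7, -12/7)
  row 3: subtract 12×row2 = (0, 0, 0, -109/14, 29/7)
step 4: normalize row 3 (÷-109/14) = (0, 0, 0, 1, -58/109)
  row 0: subtract 17/14×row3 = (1, 0, 0, 0, -132/109)
  row 1: subtract 3/7×row3 = (0, 1, 0, 0, -162/109)
  row 2: subtract 6/7×row3 = (0, 0, 1, 0, 115/218)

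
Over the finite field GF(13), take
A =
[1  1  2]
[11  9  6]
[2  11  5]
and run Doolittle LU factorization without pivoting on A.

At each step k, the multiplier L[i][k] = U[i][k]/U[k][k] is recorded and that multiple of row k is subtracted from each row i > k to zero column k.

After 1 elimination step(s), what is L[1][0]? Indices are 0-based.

L[1][0] = 11

[col 0] pivot 1
  R1 -= 11*R0 → (0, 11, 10)  (L[1][0] := 11)
  R2 -= 2*R0 → (0, 9, 1)  (L[2][0] := 2)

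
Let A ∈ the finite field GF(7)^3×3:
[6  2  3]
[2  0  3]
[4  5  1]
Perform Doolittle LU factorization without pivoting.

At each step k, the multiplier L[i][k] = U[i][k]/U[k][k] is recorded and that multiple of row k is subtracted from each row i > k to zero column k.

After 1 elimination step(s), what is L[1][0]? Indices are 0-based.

k=0: U[0][0]=6
  eliminate (1,0): mult=5, new row 1: (0, 4, 2); set L[1][0]=5
  eliminate (2,0): mult=3, new row 2: (0, 6, 6); set L[2][0]=3

L[1][0] = 5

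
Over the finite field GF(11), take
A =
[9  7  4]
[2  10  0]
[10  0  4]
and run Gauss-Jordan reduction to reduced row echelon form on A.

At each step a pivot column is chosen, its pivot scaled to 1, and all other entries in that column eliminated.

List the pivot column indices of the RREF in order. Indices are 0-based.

pivot columns: 0, 1, 2

pivot(0,0)=9: scale R0 → (1, 2, 9)
  clear (1,0): R1 −= (2)R0 → (0, 6, 4)
  clear (2,0): R2 −= (10)R0 → (0, 2, 2)
pivot(1,1)=6: scale R1 → (0, 1, 8)
  clear (0,1): R0 −= (2)R1 → (1, 0, 4)
  clear (2,1): R2 −= (2)R1 → (0, 0, 8)
pivot(2,2)=8: scale R2 → (0, 0, 1)
  clear (0,2): R0 −= (4)R2 → (1, 0, 0)
  clear (1,2): R1 −= (8)R2 → (0, 1, 0)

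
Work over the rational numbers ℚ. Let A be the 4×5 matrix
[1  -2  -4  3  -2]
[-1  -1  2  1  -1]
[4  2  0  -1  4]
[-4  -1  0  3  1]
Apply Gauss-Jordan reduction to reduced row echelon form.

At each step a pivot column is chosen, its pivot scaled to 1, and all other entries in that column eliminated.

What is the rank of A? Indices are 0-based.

step 1: normalize row 0 (÷1) = (1, -2, -4, 3, -2)
  row 1: subtract -1×row0 = (0, -3, -2, 4, -3)
  row 2: subtract 4×row0 = (0, 10, 16, -13, 12)
  row 3: subtract -4×row0 = (0, -9, -16, 15, -7)
step 2: normalize row 1 (÷-3) = (0, 1, 2/3, -4/3, 1)
  row 0: subtract -2×row1 = (1, 0, -8/3, 1/3, 0)
  row 2: subtract 10×row1 = (0, 0, 28/3, 1/3, 2)
  row 3: subtract -9×row1 = (0, 0, -10, 3, 2)
step 3: normalize row 2 (÷28/3) = (0, 0, 1, 1/28, 3/14)
  row 0: subtract -8/3×row2 = (1, 0, 0, 3/7, 4/7)
  row 1: subtract 2/3×row2 = (0, 1, 0, -19/14, 6/7)
  row 3: subtract -10×row2 = (0, 0, 0, 47/14, 29/7)
step 4: normalize row 3 (÷47/14) = (0, 0, 0, 1, 58/47)
  row 0: subtract 3/7×row3 = (1, 0, 0, 0, 2/47)
  row 1: subtract -19/14×row3 = (0, 1, 0, 0, 119/47)
  row 2: subtract 1/28×row3 = (0, 0, 1, 0, 8/47)

rank = 4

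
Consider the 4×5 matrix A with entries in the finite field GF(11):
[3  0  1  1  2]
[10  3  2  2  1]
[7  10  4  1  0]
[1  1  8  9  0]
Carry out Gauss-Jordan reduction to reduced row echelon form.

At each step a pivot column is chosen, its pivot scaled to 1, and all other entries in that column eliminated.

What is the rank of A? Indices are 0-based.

step 1: normalize row 0 (÷3) = (1, 0, 4, 4, 8)
  row 1: subtract 10×row0 = (0, 3, 6, 6, 9)
  row 2: subtract 7×row0 = (0, 10, 9, 6, 10)
  row 3: subtract 1×row0 = (0, 1, 4, 5, 3)
step 2: normalize row 1 (÷3) = (0, 1, 2, 2, 3)
  row 2: subtract 10×row1 = (0, 0, 0, 8, 2)
  row 3: subtract 1×row1 = (0, 0, 2, 3, 0)
step 3: exchange rows 2,3
step 3: normalize row 2 (÷2) = (0, 0, 1, 7, 0)
  row 0: subtract 4×row2 = (1, 0, 0, 9, 8)
  row 1: subtract 2×row2 = (0, 1, 0, 10, 3)
step 4: normalize row 3 (÷8) = (0, 0, 0, 1, 3)
  row 0: subtract 9×row3 = (1, 0, 0, 0, 3)
  row 1: subtract 10×row3 = (0, 1, 0, 0, 6)
  row 2: subtract 7×row3 = (0, 0, 1, 0, 1)

rank = 4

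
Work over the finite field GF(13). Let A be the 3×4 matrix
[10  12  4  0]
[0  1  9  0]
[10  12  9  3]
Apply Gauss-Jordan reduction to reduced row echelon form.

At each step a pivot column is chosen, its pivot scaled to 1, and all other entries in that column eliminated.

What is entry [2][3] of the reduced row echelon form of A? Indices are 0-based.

[1] R0 /= 10  ⇒  (1, 9, 3, 0)
     R2 -= 10·R0  ⇒  (0, 0, 5, 3)
[2] R1 /= 1  ⇒  (0, 1, 9, 0)
     R0 -= 9·R1  ⇒  (1, 0, 0, 0)
[3] R2 /= 5  ⇒  (0, 0, 1, 11)
     R1 -= 9·R2  ⇒  (0, 1, 0, 5)

M[2][3] = 11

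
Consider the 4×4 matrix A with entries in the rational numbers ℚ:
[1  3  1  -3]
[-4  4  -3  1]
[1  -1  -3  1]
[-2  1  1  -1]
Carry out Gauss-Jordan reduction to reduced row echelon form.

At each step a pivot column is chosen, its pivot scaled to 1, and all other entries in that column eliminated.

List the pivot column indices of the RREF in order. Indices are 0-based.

pivot columns: 0, 1, 2, 3

step 1: normalize row 0 (÷1) = (1, 3, 1, -3)
  row 1: subtract -4×row0 = (0, 16, 1, -11)
  row 2: subtract 1×row0 = (0, -4, -4, 4)
  row 3: subtract -2×row0 = (0, 7, 3, -7)
step 2: normalize row 1 (÷16) = (0, 1, 1/16, -11/16)
  row 0: subtract 3×row1 = (1, 0, 13/16, -15/16)
  row 2: subtract -4×row1 = (0, 0, -15/4, 5/4)
  row 3: subtract 7×row1 = (0, 0, 41/16, -35/16)
step 3: normalize row 2 (÷-15/4) = (0, 0, 1, -1/3)
  row 0: subtract 13/16×row2 = (1, 0, 0, -2/3)
  row 1: subtract 1/16×row2 = (0, 1, 0, -2/3)
  row 3: subtract 41/16×row2 = (0, 0, 0, -4/3)
step 4: normalize row 3 (÷-4/3) = (0, 0, 0, 1)
  row 0: subtract -2/3×row3 = (1, 0, 0, 0)
  row 1: subtract -2/3×row3 = (0, 1, 0, 0)
  row 2: subtract -1/3×row3 = (0, 0, 1, 0)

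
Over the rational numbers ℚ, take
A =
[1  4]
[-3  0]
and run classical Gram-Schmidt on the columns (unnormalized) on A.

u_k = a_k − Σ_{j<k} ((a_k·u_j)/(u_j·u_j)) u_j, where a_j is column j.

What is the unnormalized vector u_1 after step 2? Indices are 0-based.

u_1 = (18/5, 6/5)

Step 1: u_0 = a_0 = (1, -3).
Step 2: u_1 = a_1 − (2/5)·u_0 = (18/5, 6/5).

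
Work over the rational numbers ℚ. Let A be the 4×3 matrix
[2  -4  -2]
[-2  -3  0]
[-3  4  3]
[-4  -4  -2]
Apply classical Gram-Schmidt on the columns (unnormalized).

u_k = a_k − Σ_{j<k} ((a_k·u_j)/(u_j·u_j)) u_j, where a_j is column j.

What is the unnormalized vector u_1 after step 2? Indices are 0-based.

Step 1: u_0 = a_0 = (2, -2, -3, -4).
Step 2: u_1 = a_1 − (2/33)·u_0 = (-136/33, -95/33, 46/11, -124/33).

u_1 = (-136/33, -95/33, 46/11, -124/33)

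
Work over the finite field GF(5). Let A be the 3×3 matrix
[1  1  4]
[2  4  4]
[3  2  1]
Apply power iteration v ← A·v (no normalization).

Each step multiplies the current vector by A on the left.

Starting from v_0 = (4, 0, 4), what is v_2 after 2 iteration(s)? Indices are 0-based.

v_0 = (4, 0, 4).
v_1 = A·v_0 = (0, 4, 1).
v_2 = A·v_1 = (3, 0, 4).

v_2 = (3, 0, 4)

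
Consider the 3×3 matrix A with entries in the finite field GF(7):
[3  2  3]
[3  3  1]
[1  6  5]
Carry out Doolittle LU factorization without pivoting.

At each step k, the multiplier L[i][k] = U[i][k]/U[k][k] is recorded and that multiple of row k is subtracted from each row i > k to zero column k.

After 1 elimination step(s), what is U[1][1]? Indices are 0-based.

U[1][1] = 1

k=0: U[0][0]=3
  eliminate (1,0): mult=1, new row 1: (0, 1, 5); set L[1][0]=1
  eliminate (2,0): mult=5, new row 2: (0, 3, 4); set L[2][0]=5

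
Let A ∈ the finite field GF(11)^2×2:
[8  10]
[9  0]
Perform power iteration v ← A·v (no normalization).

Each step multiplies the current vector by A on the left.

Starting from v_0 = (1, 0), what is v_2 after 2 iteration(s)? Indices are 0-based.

v_2 = (0, 6)

v_0 = (1, 0).
v_1 = A·v_0 = (8, 9).
v_2 = A·v_1 = (0, 6).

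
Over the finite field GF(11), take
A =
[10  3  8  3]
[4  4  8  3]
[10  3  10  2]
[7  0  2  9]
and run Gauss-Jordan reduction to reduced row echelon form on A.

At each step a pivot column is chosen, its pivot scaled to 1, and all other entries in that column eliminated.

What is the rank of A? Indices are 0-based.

[1] R0 /= 10  ⇒  (1, 8, 3, 8)
     R1 -= 4·R0  ⇒  (0, 5, 7, 4)
     R2 -= 10·R0  ⇒  (0, 0, 2, 10)
     R3 -= 7·R0  ⇒  (0, 10, 3, 8)
[2] R1 /= 5  ⇒  (0, 1, 8, 3)
     R0 -= 8·R1  ⇒  (1, 0, 5, 6)
     R3 -= 10·R1  ⇒  (0, 0, 0, 0)
[3] R2 /= 2  ⇒  (0, 0, 1, 5)
     R0 -= 5·R2  ⇒  (1, 0, 0, 3)
     R1 -= 8·R2  ⇒  (0, 1, 0, 7)
column 3 empty below row 3

rank = 3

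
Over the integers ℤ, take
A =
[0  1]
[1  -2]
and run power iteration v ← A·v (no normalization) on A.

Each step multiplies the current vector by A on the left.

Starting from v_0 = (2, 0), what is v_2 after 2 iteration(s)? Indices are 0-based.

v_2 = (2, -4)

v_0 = (2, 0).
v_1 = A·v_0 = (0, 2).
v_2 = A·v_1 = (2, -4).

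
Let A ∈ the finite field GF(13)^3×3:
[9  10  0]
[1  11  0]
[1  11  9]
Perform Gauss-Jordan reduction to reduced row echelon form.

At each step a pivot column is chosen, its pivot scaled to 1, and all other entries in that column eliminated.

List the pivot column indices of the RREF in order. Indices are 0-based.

pivot(0,0)=9: scale R0 → (1, 4, 0)
  clear (1,0): R1 −= (1)R0 → (0, 7, 0)
  clear (2,0): R2 −= (1)R0 → (0, 7, 9)
pivot(1,1)=7: scale R1 → (0, 1, 0)
  clear (0,1): R0 −= (4)R1 → (1, 0, 0)
  clear (2,1): R2 −= (7)R1 → (0, 0, 9)
pivot(2,2)=9: scale R2 → (0, 0, 1)

pivot columns: 0, 1, 2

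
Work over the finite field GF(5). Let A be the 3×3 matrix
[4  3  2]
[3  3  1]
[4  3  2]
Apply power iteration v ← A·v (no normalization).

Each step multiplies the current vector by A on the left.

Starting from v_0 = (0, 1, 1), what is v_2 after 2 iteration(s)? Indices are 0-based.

v_0 = (0, 1, 1).
v_1 = A·v_0 = (0, 4, 0).
v_2 = A·v_1 = (2, 2, 2).

v_2 = (2, 2, 2)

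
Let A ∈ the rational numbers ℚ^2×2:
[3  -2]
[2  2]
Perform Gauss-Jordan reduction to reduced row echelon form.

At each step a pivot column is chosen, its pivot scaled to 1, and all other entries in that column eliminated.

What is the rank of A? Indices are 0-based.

pivot(0,0)=3: scale R0 → (1, -2/3)
  clear (1,0): R1 −= (2)R0 → (0, 10/3)
pivot(1,1)=10/3: scale R1 → (0, 1)
  clear (0,1): R0 −= (-2/3)R1 → (1, 0)

rank = 2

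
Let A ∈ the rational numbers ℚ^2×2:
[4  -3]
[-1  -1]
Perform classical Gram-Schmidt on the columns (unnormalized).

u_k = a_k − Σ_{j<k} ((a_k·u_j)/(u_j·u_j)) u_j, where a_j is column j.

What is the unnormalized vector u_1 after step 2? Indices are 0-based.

u_1 = (-7/17, -28/17)

Step 1: u_0 = a_0 = (4, -1).
Step 2: u_1 = a_1 − (-11/17)·u_0 = (-7/17, -28/17).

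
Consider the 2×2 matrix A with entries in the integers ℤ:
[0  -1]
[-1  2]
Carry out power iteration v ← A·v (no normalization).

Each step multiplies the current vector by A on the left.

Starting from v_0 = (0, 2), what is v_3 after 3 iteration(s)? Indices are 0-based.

v_3 = (-10, 24)

v_0 = (0, 2).
v_1 = A·v_0 = (-2, 4).
v_2 = A·v_1 = (-4, 10).
v_3 = A·v_2 = (-10, 24).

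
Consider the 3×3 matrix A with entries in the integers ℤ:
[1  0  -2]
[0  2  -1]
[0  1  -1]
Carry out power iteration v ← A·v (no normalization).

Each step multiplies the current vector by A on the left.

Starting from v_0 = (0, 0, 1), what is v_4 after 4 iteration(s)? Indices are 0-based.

v_4 = (2, -3, -1)

v_0 = (0, 0, 1).
v_1 = A·v_0 = (-2, -1, -1).
v_2 = A·v_1 = (0, -1, 0).
v_3 = A·v_2 = (0, -2, -1).
v_4 = A·v_3 = (2, -3, -1).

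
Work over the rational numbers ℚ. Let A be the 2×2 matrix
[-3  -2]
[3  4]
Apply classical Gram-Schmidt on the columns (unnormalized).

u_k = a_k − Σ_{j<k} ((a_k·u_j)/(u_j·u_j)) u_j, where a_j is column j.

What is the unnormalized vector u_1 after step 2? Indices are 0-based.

Step 1: u_0 = a_0 = (-3, 3).
Step 2: u_1 = a_1 − (1)·u_0 = (1, 1).

u_1 = (1, 1)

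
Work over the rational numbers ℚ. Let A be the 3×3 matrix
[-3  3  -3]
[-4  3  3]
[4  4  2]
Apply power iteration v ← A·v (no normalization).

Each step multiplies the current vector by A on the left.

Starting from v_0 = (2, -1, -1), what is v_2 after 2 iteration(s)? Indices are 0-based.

v_0 = (2, -1, -1).
v_1 = A·v_0 = (-6, -14, 2).
v_2 = A·v_1 = (-30, -12, -76).

v_2 = (-30, -12, -76)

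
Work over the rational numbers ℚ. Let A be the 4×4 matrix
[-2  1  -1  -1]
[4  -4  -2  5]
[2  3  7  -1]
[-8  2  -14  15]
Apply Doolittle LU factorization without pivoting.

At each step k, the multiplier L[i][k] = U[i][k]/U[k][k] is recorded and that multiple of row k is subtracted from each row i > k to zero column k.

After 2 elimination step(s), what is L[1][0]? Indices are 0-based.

Step 1: pivot at (0,0) is -2.
  row1 ← row1 − (-2)·row0  ⇒  L[1][0]=-2, U row1=(0, -2, -4, 3)
  row2 ← row2 − (-1)·row0  ⇒  L[2][0]=-1, U row2=(0, 4, 6, -2)
  row3 ← row3 − (4)·row0  ⇒  L[3][0]=4, U row3=(0, -2, -10, 19)
Step 2: pivot at (1,1) is -2.
  row2 ← row2 − (-2)·row1  ⇒  L[2][1]=-2, U row2=(0, 0, -2, 4)
  row3 ← row3 − (1)·row1  ⇒  L[3][1]=1, U row3=(0, 0, -6, 16)

L[1][0] = -2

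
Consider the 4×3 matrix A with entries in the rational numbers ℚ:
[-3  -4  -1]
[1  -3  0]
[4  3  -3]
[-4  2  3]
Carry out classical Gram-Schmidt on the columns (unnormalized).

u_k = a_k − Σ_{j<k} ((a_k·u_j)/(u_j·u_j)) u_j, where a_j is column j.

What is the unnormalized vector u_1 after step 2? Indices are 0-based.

Step 1: u_0 = a_0 = (-3, 1, 4, -4).
Step 2: u_1 = a_1 − (13/42)·u_0 = (-43/14, -139/42, 37/21, 68/21).

u_1 = (-43/14, -139/42, 37/21, 68/21)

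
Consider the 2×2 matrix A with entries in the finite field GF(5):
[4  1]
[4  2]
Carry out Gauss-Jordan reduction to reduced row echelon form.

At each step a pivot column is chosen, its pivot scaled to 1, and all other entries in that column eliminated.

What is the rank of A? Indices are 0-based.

rank = 2

[1] R0 /= 4  ⇒  (1, 4)
     R1 -= 4·R0  ⇒  (0, 1)
[2] R1 /= 1  ⇒  (0, 1)
     R0 -= 4·R1  ⇒  (1, 0)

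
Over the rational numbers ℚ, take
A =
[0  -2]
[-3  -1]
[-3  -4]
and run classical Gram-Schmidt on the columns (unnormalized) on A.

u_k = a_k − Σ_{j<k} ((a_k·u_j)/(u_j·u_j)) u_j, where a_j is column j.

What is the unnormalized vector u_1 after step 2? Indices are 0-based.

u_1 = (-2, 3/2, -3/2)

Step 1: u_0 = a_0 = (0, -3, -3).
Step 2: u_1 = a_1 − (5/6)·u_0 = (-2, 3/2, -3/2).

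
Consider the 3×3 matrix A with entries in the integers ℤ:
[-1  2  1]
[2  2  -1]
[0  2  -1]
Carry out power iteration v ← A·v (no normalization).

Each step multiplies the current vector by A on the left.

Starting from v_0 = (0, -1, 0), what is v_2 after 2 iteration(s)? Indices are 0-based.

v_2 = (-4, -6, -2)

v_0 = (0, -1, 0).
v_1 = A·v_0 = (-2, -2, -2).
v_2 = A·v_1 = (-4, -6, -2).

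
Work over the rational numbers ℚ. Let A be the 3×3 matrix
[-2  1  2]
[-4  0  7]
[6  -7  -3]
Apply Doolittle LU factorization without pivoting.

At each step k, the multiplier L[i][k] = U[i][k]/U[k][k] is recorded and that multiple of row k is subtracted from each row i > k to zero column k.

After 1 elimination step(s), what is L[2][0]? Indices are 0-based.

L[2][0] = -3

k=0: U[0][0]=-2
  eliminate (1,0): mult=2, new row 1: (0, -2, 3); set L[1][0]=2
  eliminate (2,0): mult=-3, new row 2: (0, -4, 3); set L[2][0]=-3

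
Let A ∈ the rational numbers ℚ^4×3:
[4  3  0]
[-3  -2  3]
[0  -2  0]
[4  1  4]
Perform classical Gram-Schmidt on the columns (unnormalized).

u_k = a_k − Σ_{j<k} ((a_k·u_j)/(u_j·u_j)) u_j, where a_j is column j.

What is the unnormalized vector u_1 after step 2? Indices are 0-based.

Step 1: u_0 = a_0 = (4, -3, 0, 4).
Step 2: u_1 = a_1 − (22/41)·u_0 = (35/41, -16/41, -2, -47/41).

u_1 = (35/41, -16/41, -2, -47/41)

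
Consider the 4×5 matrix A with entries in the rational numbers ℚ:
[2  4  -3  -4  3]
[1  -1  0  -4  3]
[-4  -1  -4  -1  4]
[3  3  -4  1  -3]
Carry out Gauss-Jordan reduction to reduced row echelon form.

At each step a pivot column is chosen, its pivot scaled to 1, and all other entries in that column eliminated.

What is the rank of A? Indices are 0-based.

pivot(0,0)=2: scale R0 → (1, 2, -3/2, -2, 3/2)
  clear (1,0): R1 −= (1)R0 → (0, -3, 3/2, -2, 3/2)
  clear (2,0): R2 −= (-4)R0 → (0, 7, -10, -9, 10)
  clear (3,0): R3 −= (3)R0 → (0, -3, 1/2, 7, -15/2)
pivot(1,1)=-3: scale R1 → (0, 1, -1/2, 2/3, -1/2)
  clear (0,1): R0 −= (2)R1 → (1, 0, -1/2, -10/3, 5/2)
  clear (2,1): R2 −= (7)R1 → (0, 0, -13/2, -41/3, 27/2)
  clear (3,1): R3 −= (-3)R1 → (0, 0, -1, 9, -9)
pivot(2,2)=-13/2: scale R2 → (0, 0, 1, 82/39, -27/13)
  clear (0,2): R0 −= (-1/2)R2 → (1, 0, 0, -89/39, 19/13)
  clear (1,2): R1 −= (-1/2)R2 → (0, 1, 0, 67/39, -20/13)
  clear (3,2): R3 −= (-1)R2 → (0, 0, 0, 433/39, -144/13)
pivot(3,3)=433/39: scale R3 → (0, 0, 0, 1, -432/433)
  clear (0,3): R0 −= (-89/39)R3 → (1, 0, 0, 0, -353/433)
  clear (1,3): R1 −= (67/39)R3 → (0, 1, 0, 0, 76/433)
  clear (2,3): R2 −= (82/39)R3 → (0, 0, 1, 0, 9/433)

rank = 4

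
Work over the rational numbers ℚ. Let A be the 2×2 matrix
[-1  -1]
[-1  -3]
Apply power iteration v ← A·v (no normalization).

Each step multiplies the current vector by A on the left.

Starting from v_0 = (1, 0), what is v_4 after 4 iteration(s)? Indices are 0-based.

v_4 = (20, 48)

v_0 = (1, 0).
v_1 = A·v_0 = (-1, -1).
v_2 = A·v_1 = (2, 4).
v_3 = A·v_2 = (-6, -14).
v_4 = A·v_3 = (20, 48).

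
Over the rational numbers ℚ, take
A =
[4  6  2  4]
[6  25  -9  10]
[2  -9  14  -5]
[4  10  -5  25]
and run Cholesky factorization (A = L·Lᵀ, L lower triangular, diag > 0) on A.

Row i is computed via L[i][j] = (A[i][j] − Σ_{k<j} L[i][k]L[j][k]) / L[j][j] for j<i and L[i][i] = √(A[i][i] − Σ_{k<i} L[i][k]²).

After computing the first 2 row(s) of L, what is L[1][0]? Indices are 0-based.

L[1][0] = 3

Step 1: L[0][0] = √(4) = 2.
  L[1][0] = (6) / L[0][0] = 3.
Step 2: L[1][1] = √(16) = 4.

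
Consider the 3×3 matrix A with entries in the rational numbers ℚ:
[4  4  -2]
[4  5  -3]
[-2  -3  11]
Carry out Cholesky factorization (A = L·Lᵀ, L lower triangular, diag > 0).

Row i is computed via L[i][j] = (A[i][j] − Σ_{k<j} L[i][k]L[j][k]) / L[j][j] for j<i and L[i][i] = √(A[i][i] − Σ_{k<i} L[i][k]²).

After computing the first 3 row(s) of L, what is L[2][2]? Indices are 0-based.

L[2][2] = 3

Step 1: L[0][0] = √(4) = 2.
  L[1][0] = (4) / L[0][0] = 2.
Step 2: L[1][1] = √(1) = 1.
  L[2][0] = (-2) / L[0][0] = -1.
  L[2][1] = (-1) / L[1][1] = -1.
Step 3: L[2][2] = √(9) = 3.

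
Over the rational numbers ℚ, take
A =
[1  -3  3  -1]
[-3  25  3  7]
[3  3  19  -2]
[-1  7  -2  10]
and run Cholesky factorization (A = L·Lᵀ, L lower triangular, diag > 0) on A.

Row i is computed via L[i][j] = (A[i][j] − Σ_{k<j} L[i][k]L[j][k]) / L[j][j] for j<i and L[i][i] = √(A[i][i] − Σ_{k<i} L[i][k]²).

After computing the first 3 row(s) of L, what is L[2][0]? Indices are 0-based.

Step 1: L[0][0] = √(1) = 1.
  L[1][0] = (-3) / L[0][0] = -3.
Step 2: L[1][1] = √(16) = 4.
  L[2][0] = (3) / L[0][0] = 3.
  L[2][1] = (12) / L[1][1] = 3.
Step 3: L[2][2] = √(1) = 1.

L[2][0] = 3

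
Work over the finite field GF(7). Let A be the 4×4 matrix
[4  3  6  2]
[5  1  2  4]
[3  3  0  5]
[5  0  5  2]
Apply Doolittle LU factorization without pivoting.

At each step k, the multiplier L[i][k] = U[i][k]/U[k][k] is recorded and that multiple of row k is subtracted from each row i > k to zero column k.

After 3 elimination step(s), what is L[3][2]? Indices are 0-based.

Step 1: pivot at (0,0) is 4.
  row1 ← row1 − (3)·row0  ⇒  L[1][0]=3, U row1=(0, 6, 5, 5)
  row2 ← row2 − (6)·row0  ⇒  L[2][0]=6, U row2=(0, 6, 6, 0)
  row3 ← row3 − (3)·row0  ⇒  L[3][0]=3, U row3=(0, 5, 1, 3)
Step 2: pivot at (1,1) is 6.
  row2 ← row2 − (1)·row1  ⇒  L[2][1]=1, U row2=(0, 0, 1, 2)
  row3 ← row3 − (2)·row1  ⇒  L[3][1]=2, U row3=(0, 0, 5, 0)
Step 3: pivot at (2,2) is 1.
  row3 ← row3 − (5)·row2  ⇒  L[3][2]=5, U row3=(0, 0, 0, 4)

L[3][2] = 5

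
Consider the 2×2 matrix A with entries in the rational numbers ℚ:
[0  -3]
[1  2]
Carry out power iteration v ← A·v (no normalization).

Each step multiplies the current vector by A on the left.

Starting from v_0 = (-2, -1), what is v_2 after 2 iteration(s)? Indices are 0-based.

v_2 = (12, -5)

v_0 = (-2, -1).
v_1 = A·v_0 = (3, -4).
v_2 = A·v_1 = (12, -5).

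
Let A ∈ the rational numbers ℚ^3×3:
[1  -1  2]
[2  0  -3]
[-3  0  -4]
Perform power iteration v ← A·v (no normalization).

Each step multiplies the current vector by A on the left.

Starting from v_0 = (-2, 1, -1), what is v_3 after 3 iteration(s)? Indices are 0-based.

v_0 = (-2, 1, -1).
v_1 = A·v_0 = (-5, -1, 10).
v_2 = A·v_1 = (16, -40, -25).
v_3 = A·v_2 = (6, 107, 52).

v_3 = (6, 107, 52)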